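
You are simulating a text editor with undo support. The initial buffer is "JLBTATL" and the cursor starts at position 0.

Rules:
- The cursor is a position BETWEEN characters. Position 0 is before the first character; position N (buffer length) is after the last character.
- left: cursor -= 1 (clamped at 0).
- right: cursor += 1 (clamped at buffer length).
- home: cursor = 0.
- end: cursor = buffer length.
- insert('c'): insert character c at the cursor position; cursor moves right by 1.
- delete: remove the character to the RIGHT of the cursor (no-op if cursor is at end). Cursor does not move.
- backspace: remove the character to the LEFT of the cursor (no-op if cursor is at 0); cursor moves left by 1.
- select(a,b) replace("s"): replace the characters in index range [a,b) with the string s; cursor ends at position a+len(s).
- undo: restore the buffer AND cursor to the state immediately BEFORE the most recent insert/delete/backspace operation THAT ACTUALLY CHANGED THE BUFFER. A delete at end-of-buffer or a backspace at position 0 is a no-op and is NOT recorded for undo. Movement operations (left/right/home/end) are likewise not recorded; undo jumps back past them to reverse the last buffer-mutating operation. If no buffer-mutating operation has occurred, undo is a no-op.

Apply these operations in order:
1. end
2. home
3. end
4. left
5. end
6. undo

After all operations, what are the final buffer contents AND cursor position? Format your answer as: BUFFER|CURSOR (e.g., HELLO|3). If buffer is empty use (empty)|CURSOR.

After op 1 (end): buf='JLBTATL' cursor=7
After op 2 (home): buf='JLBTATL' cursor=0
After op 3 (end): buf='JLBTATL' cursor=7
After op 4 (left): buf='JLBTATL' cursor=6
After op 5 (end): buf='JLBTATL' cursor=7
After op 6 (undo): buf='JLBTATL' cursor=7

Answer: JLBTATL|7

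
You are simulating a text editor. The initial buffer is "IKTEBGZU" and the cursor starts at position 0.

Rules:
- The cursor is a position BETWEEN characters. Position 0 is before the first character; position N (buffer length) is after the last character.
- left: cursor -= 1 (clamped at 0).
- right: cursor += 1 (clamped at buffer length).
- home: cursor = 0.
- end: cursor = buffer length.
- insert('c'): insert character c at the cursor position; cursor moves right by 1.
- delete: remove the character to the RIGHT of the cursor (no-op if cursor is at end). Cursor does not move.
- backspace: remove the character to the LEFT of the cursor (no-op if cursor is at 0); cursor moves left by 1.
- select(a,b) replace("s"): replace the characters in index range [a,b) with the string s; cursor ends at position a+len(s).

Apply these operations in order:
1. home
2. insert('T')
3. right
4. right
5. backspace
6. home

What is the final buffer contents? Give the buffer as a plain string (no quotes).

Answer: TITEBGZU

Derivation:
After op 1 (home): buf='IKTEBGZU' cursor=0
After op 2 (insert('T')): buf='TIKTEBGZU' cursor=1
After op 3 (right): buf='TIKTEBGZU' cursor=2
After op 4 (right): buf='TIKTEBGZU' cursor=3
After op 5 (backspace): buf='TITEBGZU' cursor=2
After op 6 (home): buf='TITEBGZU' cursor=0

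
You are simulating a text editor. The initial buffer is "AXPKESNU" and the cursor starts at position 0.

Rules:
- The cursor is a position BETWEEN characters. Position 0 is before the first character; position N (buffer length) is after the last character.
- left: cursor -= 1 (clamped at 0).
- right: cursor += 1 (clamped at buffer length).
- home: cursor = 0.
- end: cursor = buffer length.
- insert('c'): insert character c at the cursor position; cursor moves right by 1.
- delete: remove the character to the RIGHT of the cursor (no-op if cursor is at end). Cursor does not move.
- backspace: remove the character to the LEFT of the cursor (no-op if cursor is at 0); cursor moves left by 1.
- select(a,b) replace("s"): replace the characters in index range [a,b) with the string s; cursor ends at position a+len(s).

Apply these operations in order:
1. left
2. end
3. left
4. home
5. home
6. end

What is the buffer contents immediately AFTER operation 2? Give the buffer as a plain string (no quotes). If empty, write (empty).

Answer: AXPKESNU

Derivation:
After op 1 (left): buf='AXPKESNU' cursor=0
After op 2 (end): buf='AXPKESNU' cursor=8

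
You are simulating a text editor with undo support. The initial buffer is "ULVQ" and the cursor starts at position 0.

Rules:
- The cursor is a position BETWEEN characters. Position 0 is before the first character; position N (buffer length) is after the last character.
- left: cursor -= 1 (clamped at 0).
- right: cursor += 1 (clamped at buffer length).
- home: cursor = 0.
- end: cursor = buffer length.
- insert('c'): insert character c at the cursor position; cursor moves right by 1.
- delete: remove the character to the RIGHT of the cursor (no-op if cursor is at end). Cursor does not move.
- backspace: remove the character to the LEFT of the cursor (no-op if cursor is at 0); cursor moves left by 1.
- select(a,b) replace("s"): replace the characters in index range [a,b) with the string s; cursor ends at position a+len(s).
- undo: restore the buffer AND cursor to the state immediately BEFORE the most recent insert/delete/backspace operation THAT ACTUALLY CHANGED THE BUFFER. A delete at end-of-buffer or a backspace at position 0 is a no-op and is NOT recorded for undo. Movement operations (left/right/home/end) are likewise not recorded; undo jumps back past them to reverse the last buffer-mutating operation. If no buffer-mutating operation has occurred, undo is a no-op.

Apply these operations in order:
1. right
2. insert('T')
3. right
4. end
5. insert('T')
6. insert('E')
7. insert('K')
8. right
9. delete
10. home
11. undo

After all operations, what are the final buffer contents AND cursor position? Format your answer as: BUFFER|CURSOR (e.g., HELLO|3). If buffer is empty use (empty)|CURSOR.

Answer: UTLVQTE|7

Derivation:
After op 1 (right): buf='ULVQ' cursor=1
After op 2 (insert('T')): buf='UTLVQ' cursor=2
After op 3 (right): buf='UTLVQ' cursor=3
After op 4 (end): buf='UTLVQ' cursor=5
After op 5 (insert('T')): buf='UTLVQT' cursor=6
After op 6 (insert('E')): buf='UTLVQTE' cursor=7
After op 7 (insert('K')): buf='UTLVQTEK' cursor=8
After op 8 (right): buf='UTLVQTEK' cursor=8
After op 9 (delete): buf='UTLVQTEK' cursor=8
After op 10 (home): buf='UTLVQTEK' cursor=0
After op 11 (undo): buf='UTLVQTE' cursor=7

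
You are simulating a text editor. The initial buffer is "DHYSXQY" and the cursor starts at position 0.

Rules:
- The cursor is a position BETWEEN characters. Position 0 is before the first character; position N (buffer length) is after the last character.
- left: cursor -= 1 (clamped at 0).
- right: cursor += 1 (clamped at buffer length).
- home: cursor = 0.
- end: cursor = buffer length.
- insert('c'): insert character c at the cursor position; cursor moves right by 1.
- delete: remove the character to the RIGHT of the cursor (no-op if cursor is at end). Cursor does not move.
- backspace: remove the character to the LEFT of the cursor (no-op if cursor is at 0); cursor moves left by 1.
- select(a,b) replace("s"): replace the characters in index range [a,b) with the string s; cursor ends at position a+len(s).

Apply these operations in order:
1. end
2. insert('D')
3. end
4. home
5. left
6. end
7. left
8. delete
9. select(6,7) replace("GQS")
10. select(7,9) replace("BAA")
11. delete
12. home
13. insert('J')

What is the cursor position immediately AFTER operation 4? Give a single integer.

Answer: 0

Derivation:
After op 1 (end): buf='DHYSXQY' cursor=7
After op 2 (insert('D')): buf='DHYSXQYD' cursor=8
After op 3 (end): buf='DHYSXQYD' cursor=8
After op 4 (home): buf='DHYSXQYD' cursor=0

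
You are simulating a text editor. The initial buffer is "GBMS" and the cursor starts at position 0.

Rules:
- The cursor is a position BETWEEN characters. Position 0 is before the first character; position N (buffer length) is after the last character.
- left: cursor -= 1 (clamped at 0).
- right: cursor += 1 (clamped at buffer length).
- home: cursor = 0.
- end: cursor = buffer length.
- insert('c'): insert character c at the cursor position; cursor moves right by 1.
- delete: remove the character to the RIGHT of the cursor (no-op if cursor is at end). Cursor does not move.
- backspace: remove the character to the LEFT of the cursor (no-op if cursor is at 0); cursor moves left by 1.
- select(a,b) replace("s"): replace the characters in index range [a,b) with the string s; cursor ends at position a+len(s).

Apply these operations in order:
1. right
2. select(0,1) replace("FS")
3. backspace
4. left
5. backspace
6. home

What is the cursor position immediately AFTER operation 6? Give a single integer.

After op 1 (right): buf='GBMS' cursor=1
After op 2 (select(0,1) replace("FS")): buf='FSBMS' cursor=2
After op 3 (backspace): buf='FBMS' cursor=1
After op 4 (left): buf='FBMS' cursor=0
After op 5 (backspace): buf='FBMS' cursor=0
After op 6 (home): buf='FBMS' cursor=0

Answer: 0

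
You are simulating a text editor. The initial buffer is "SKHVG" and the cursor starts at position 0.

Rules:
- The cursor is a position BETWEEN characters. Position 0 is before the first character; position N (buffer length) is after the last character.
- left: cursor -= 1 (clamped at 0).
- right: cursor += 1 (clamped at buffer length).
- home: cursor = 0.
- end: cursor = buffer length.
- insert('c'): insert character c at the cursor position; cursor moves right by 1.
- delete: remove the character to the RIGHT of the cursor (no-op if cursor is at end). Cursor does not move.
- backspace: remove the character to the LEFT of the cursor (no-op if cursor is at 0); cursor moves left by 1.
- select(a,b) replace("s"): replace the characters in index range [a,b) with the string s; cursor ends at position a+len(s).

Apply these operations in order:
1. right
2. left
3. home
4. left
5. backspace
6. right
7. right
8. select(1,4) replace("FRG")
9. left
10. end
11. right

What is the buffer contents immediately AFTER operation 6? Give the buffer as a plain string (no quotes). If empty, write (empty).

After op 1 (right): buf='SKHVG' cursor=1
After op 2 (left): buf='SKHVG' cursor=0
After op 3 (home): buf='SKHVG' cursor=0
After op 4 (left): buf='SKHVG' cursor=0
After op 5 (backspace): buf='SKHVG' cursor=0
After op 6 (right): buf='SKHVG' cursor=1

Answer: SKHVG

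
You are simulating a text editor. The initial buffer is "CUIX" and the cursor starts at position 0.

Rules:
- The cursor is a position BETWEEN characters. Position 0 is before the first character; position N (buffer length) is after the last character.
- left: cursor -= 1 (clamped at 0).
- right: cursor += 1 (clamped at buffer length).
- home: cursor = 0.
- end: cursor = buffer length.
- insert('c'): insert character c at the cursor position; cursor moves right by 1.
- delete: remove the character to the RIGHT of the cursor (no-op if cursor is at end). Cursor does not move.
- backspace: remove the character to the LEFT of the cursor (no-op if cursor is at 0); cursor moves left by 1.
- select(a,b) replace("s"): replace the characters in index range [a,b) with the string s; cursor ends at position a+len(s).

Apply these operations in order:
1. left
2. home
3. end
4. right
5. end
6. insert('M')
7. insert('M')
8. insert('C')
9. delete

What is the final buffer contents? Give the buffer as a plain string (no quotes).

Answer: CUIXMMC

Derivation:
After op 1 (left): buf='CUIX' cursor=0
After op 2 (home): buf='CUIX' cursor=0
After op 3 (end): buf='CUIX' cursor=4
After op 4 (right): buf='CUIX' cursor=4
After op 5 (end): buf='CUIX' cursor=4
After op 6 (insert('M')): buf='CUIXM' cursor=5
After op 7 (insert('M')): buf='CUIXMM' cursor=6
After op 8 (insert('C')): buf='CUIXMMC' cursor=7
After op 9 (delete): buf='CUIXMMC' cursor=7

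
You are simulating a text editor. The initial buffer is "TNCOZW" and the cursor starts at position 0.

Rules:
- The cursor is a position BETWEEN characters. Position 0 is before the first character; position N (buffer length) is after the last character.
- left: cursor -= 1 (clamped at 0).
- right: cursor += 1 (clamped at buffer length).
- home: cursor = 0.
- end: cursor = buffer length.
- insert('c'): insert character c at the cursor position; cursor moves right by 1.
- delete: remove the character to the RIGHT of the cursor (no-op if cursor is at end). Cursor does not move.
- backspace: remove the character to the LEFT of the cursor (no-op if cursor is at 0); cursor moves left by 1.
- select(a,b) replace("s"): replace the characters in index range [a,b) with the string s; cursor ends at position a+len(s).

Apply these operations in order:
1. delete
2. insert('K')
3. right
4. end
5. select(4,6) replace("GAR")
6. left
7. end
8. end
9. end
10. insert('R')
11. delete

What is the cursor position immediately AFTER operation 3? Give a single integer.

After op 1 (delete): buf='NCOZW' cursor=0
After op 2 (insert('K')): buf='KNCOZW' cursor=1
After op 3 (right): buf='KNCOZW' cursor=2

Answer: 2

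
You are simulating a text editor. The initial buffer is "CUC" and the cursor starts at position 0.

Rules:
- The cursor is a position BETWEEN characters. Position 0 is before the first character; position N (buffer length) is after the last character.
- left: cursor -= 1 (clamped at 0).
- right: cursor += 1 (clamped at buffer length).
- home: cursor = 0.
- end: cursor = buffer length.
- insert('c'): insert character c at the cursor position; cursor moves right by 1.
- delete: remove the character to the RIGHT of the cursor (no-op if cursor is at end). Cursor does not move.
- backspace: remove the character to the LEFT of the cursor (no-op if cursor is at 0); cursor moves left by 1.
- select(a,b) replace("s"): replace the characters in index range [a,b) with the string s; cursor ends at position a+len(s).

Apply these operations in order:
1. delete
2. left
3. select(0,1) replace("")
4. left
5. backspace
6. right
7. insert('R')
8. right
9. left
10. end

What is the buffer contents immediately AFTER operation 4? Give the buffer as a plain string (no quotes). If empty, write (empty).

Answer: C

Derivation:
After op 1 (delete): buf='UC' cursor=0
After op 2 (left): buf='UC' cursor=0
After op 3 (select(0,1) replace("")): buf='C' cursor=0
After op 4 (left): buf='C' cursor=0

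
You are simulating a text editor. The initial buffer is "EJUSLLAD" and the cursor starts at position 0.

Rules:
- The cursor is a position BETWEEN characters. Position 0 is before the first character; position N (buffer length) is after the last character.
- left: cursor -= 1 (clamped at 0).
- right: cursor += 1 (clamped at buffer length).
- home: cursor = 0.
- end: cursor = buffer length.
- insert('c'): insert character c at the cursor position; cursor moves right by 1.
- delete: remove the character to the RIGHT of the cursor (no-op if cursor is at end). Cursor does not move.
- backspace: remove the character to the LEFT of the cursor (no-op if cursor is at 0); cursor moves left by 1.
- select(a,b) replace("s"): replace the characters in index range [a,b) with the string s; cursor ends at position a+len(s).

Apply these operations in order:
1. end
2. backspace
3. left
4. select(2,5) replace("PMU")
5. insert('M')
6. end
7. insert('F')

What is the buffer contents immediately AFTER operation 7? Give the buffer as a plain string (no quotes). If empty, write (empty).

Answer: EJPMUMLAF

Derivation:
After op 1 (end): buf='EJUSLLAD' cursor=8
After op 2 (backspace): buf='EJUSLLA' cursor=7
After op 3 (left): buf='EJUSLLA' cursor=6
After op 4 (select(2,5) replace("PMU")): buf='EJPMULA' cursor=5
After op 5 (insert('M')): buf='EJPMUMLA' cursor=6
After op 6 (end): buf='EJPMUMLA' cursor=8
After op 7 (insert('F')): buf='EJPMUMLAF' cursor=9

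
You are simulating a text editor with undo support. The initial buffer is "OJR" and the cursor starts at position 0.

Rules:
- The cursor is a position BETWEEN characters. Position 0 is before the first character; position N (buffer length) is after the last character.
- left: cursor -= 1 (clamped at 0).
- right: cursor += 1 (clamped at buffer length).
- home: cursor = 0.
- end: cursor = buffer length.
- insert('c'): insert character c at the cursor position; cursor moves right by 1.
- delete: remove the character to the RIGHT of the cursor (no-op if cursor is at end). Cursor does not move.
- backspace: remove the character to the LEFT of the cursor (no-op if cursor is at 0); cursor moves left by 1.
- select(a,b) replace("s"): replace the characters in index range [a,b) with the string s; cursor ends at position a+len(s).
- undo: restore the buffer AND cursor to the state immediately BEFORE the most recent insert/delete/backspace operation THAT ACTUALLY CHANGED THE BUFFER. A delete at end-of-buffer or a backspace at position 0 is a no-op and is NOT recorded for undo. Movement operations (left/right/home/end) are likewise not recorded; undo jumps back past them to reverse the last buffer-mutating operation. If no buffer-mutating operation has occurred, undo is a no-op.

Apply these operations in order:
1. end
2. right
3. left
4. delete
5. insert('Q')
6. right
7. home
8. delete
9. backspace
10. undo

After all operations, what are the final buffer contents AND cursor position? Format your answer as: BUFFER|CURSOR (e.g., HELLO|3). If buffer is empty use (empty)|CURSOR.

Answer: OJQ|0

Derivation:
After op 1 (end): buf='OJR' cursor=3
After op 2 (right): buf='OJR' cursor=3
After op 3 (left): buf='OJR' cursor=2
After op 4 (delete): buf='OJ' cursor=2
After op 5 (insert('Q')): buf='OJQ' cursor=3
After op 6 (right): buf='OJQ' cursor=3
After op 7 (home): buf='OJQ' cursor=0
After op 8 (delete): buf='JQ' cursor=0
After op 9 (backspace): buf='JQ' cursor=0
After op 10 (undo): buf='OJQ' cursor=0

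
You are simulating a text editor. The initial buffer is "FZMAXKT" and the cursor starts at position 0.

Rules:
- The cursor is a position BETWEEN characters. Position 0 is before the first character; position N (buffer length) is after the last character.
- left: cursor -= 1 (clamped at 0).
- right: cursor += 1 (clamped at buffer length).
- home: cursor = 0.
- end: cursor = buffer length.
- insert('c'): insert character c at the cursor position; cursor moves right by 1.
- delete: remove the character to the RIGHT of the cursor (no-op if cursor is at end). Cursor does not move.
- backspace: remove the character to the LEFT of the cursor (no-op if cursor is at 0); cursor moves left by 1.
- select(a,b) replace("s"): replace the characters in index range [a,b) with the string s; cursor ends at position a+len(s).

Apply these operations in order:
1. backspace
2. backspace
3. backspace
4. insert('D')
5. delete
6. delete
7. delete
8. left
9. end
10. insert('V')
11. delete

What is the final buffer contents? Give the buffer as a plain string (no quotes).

After op 1 (backspace): buf='FZMAXKT' cursor=0
After op 2 (backspace): buf='FZMAXKT' cursor=0
After op 3 (backspace): buf='FZMAXKT' cursor=0
After op 4 (insert('D')): buf='DFZMAXKT' cursor=1
After op 5 (delete): buf='DZMAXKT' cursor=1
After op 6 (delete): buf='DMAXKT' cursor=1
After op 7 (delete): buf='DAXKT' cursor=1
After op 8 (left): buf='DAXKT' cursor=0
After op 9 (end): buf='DAXKT' cursor=5
After op 10 (insert('V')): buf='DAXKTV' cursor=6
After op 11 (delete): buf='DAXKTV' cursor=6

Answer: DAXKTV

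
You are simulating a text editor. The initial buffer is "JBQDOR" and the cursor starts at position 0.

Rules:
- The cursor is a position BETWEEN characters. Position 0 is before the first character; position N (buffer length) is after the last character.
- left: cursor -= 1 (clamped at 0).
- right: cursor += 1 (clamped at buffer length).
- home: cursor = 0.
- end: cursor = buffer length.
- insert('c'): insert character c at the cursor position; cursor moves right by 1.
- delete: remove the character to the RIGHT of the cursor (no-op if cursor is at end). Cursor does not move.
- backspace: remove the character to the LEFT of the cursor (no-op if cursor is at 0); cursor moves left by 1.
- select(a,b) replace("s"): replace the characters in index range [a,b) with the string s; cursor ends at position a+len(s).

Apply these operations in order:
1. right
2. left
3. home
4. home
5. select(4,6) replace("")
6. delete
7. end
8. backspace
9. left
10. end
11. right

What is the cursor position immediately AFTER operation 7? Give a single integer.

After op 1 (right): buf='JBQDOR' cursor=1
After op 2 (left): buf='JBQDOR' cursor=0
After op 3 (home): buf='JBQDOR' cursor=0
After op 4 (home): buf='JBQDOR' cursor=0
After op 5 (select(4,6) replace("")): buf='JBQD' cursor=4
After op 6 (delete): buf='JBQD' cursor=4
After op 7 (end): buf='JBQD' cursor=4

Answer: 4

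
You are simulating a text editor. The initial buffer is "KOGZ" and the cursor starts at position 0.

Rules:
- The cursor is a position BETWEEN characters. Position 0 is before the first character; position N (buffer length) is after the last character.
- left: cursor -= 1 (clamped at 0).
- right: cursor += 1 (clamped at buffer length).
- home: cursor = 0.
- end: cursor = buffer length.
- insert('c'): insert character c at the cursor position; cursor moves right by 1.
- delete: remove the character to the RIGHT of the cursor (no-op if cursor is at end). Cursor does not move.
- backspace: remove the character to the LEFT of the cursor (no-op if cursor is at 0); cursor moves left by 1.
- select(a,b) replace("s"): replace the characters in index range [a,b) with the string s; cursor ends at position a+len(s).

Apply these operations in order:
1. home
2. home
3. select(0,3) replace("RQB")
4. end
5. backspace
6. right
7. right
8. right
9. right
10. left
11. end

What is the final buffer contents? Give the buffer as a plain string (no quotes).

After op 1 (home): buf='KOGZ' cursor=0
After op 2 (home): buf='KOGZ' cursor=0
After op 3 (select(0,3) replace("RQB")): buf='RQBZ' cursor=3
After op 4 (end): buf='RQBZ' cursor=4
After op 5 (backspace): buf='RQB' cursor=3
After op 6 (right): buf='RQB' cursor=3
After op 7 (right): buf='RQB' cursor=3
After op 8 (right): buf='RQB' cursor=3
After op 9 (right): buf='RQB' cursor=3
After op 10 (left): buf='RQB' cursor=2
After op 11 (end): buf='RQB' cursor=3

Answer: RQB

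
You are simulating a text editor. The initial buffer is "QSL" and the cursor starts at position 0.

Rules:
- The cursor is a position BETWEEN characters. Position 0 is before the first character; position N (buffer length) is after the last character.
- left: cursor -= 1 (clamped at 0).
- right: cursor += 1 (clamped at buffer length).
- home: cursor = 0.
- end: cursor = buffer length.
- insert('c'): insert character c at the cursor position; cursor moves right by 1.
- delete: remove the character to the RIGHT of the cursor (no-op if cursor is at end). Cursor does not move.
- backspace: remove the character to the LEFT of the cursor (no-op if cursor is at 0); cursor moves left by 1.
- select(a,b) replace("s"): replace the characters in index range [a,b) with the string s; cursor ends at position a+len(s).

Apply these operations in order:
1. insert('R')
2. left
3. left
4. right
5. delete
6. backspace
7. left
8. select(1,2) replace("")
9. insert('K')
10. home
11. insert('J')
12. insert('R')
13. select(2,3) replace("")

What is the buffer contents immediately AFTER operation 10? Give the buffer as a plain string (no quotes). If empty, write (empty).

After op 1 (insert('R')): buf='RQSL' cursor=1
After op 2 (left): buf='RQSL' cursor=0
After op 3 (left): buf='RQSL' cursor=0
After op 4 (right): buf='RQSL' cursor=1
After op 5 (delete): buf='RSL' cursor=1
After op 6 (backspace): buf='SL' cursor=0
After op 7 (left): buf='SL' cursor=0
After op 8 (select(1,2) replace("")): buf='S' cursor=1
After op 9 (insert('K')): buf='SK' cursor=2
After op 10 (home): buf='SK' cursor=0

Answer: SK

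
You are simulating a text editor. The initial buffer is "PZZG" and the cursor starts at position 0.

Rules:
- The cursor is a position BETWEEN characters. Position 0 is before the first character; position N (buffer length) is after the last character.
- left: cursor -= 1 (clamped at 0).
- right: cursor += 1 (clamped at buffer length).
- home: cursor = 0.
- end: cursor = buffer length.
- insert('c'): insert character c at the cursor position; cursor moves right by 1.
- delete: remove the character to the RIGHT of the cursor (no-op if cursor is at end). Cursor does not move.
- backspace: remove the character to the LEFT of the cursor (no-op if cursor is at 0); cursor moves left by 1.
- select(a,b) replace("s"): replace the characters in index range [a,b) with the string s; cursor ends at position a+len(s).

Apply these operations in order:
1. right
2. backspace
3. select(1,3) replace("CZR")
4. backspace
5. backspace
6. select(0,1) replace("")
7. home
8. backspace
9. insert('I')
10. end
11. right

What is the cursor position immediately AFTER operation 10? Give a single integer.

Answer: 2

Derivation:
After op 1 (right): buf='PZZG' cursor=1
After op 2 (backspace): buf='ZZG' cursor=0
After op 3 (select(1,3) replace("CZR")): buf='ZCZR' cursor=4
After op 4 (backspace): buf='ZCZ' cursor=3
After op 5 (backspace): buf='ZC' cursor=2
After op 6 (select(0,1) replace("")): buf='C' cursor=0
After op 7 (home): buf='C' cursor=0
After op 8 (backspace): buf='C' cursor=0
After op 9 (insert('I')): buf='IC' cursor=1
After op 10 (end): buf='IC' cursor=2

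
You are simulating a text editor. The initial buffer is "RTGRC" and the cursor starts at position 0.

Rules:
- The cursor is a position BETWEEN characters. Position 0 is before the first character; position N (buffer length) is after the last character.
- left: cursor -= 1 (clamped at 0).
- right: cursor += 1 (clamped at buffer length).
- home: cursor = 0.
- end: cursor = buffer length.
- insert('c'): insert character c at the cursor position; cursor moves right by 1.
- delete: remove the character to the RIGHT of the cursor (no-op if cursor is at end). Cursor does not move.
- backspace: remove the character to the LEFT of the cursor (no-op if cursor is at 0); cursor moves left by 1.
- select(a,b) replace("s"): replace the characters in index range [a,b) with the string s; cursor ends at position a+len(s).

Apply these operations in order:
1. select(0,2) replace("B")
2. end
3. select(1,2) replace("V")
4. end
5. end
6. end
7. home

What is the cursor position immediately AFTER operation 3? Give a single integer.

After op 1 (select(0,2) replace("B")): buf='BGRC' cursor=1
After op 2 (end): buf='BGRC' cursor=4
After op 3 (select(1,2) replace("V")): buf='BVRC' cursor=2

Answer: 2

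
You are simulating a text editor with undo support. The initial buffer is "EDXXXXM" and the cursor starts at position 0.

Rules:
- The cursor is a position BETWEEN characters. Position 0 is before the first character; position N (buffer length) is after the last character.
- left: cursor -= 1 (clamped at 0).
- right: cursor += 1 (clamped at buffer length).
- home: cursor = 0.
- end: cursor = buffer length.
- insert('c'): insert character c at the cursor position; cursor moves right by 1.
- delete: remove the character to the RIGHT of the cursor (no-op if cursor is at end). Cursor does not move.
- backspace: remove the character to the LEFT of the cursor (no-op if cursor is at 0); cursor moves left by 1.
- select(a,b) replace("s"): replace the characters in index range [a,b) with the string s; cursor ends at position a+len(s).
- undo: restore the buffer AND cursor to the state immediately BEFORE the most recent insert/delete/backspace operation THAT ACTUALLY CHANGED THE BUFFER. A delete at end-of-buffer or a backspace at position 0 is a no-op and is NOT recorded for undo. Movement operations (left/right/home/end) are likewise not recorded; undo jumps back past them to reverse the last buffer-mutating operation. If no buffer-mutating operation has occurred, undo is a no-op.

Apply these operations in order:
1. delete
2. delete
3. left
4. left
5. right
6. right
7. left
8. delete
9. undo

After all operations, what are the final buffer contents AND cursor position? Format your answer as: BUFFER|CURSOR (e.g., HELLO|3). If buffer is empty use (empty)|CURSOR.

After op 1 (delete): buf='DXXXXM' cursor=0
After op 2 (delete): buf='XXXXM' cursor=0
After op 3 (left): buf='XXXXM' cursor=0
After op 4 (left): buf='XXXXM' cursor=0
After op 5 (right): buf='XXXXM' cursor=1
After op 6 (right): buf='XXXXM' cursor=2
After op 7 (left): buf='XXXXM' cursor=1
After op 8 (delete): buf='XXXM' cursor=1
After op 9 (undo): buf='XXXXM' cursor=1

Answer: XXXXM|1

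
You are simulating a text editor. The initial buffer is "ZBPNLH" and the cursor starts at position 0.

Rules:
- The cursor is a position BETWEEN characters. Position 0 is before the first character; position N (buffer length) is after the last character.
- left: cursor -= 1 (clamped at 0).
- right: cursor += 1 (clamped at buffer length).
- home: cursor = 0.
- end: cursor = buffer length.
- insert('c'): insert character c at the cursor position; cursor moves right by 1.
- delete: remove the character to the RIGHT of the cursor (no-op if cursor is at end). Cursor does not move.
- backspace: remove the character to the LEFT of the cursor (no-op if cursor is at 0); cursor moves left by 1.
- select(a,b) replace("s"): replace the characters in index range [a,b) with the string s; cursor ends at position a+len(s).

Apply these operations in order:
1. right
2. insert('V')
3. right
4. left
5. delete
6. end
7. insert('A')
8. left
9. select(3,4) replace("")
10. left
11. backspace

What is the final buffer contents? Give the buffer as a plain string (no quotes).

Answer: ZPLHA

Derivation:
After op 1 (right): buf='ZBPNLH' cursor=1
After op 2 (insert('V')): buf='ZVBPNLH' cursor=2
After op 3 (right): buf='ZVBPNLH' cursor=3
After op 4 (left): buf='ZVBPNLH' cursor=2
After op 5 (delete): buf='ZVPNLH' cursor=2
After op 6 (end): buf='ZVPNLH' cursor=6
After op 7 (insert('A')): buf='ZVPNLHA' cursor=7
After op 8 (left): buf='ZVPNLHA' cursor=6
After op 9 (select(3,4) replace("")): buf='ZVPLHA' cursor=3
After op 10 (left): buf='ZVPLHA' cursor=2
After op 11 (backspace): buf='ZPLHA' cursor=1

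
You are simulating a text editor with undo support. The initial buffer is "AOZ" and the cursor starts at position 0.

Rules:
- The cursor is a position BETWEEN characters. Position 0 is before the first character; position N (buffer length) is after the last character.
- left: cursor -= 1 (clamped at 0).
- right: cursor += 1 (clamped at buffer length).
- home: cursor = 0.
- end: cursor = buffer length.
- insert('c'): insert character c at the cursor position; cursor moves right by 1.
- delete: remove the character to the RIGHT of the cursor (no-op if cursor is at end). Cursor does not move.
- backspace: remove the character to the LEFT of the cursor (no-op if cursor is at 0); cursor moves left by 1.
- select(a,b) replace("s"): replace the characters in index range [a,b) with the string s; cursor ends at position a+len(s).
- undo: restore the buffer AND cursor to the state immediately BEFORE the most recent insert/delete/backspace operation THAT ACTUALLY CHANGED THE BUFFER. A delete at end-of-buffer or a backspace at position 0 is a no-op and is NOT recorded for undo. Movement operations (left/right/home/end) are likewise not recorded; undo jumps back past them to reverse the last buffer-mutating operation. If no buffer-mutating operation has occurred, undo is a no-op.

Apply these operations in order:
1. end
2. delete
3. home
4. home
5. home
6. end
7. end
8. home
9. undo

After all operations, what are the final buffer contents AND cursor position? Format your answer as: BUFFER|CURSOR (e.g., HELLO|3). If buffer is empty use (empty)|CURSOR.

After op 1 (end): buf='AOZ' cursor=3
After op 2 (delete): buf='AOZ' cursor=3
After op 3 (home): buf='AOZ' cursor=0
After op 4 (home): buf='AOZ' cursor=0
After op 5 (home): buf='AOZ' cursor=0
After op 6 (end): buf='AOZ' cursor=3
After op 7 (end): buf='AOZ' cursor=3
After op 8 (home): buf='AOZ' cursor=0
After op 9 (undo): buf='AOZ' cursor=0

Answer: AOZ|0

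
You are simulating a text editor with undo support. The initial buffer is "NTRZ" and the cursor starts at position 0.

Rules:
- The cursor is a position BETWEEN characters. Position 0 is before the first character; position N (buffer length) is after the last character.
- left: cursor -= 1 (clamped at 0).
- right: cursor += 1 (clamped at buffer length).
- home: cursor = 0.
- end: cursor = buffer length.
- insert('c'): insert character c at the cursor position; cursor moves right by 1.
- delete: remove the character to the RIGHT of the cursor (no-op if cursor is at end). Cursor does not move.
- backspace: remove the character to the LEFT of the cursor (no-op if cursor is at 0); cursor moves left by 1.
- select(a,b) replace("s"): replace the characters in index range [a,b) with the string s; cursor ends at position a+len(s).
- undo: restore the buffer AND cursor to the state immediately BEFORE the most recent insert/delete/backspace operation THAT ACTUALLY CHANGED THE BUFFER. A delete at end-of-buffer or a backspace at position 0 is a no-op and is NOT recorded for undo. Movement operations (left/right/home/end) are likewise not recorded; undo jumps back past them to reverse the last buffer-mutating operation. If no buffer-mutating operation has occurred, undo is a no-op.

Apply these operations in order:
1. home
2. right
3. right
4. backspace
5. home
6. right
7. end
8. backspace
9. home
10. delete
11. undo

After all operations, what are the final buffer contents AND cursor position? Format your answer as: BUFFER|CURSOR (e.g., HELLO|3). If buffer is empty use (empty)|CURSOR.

After op 1 (home): buf='NTRZ' cursor=0
After op 2 (right): buf='NTRZ' cursor=1
After op 3 (right): buf='NTRZ' cursor=2
After op 4 (backspace): buf='NRZ' cursor=1
After op 5 (home): buf='NRZ' cursor=0
After op 6 (right): buf='NRZ' cursor=1
After op 7 (end): buf='NRZ' cursor=3
After op 8 (backspace): buf='NR' cursor=2
After op 9 (home): buf='NR' cursor=0
After op 10 (delete): buf='R' cursor=0
After op 11 (undo): buf='NR' cursor=0

Answer: NR|0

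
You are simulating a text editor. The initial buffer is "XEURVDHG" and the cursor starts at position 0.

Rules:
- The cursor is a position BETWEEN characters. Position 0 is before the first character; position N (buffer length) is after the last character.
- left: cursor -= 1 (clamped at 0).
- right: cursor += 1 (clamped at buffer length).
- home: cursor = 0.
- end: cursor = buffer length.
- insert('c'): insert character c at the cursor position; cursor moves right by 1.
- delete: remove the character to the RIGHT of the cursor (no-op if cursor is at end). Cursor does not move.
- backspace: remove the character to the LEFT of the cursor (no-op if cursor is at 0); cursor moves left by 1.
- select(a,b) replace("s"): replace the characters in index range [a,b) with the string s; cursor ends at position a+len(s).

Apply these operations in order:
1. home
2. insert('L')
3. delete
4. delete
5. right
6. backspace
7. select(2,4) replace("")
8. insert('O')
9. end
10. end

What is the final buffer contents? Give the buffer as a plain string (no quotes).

After op 1 (home): buf='XEURVDHG' cursor=0
After op 2 (insert('L')): buf='LXEURVDHG' cursor=1
After op 3 (delete): buf='LEURVDHG' cursor=1
After op 4 (delete): buf='LURVDHG' cursor=1
After op 5 (right): buf='LURVDHG' cursor=2
After op 6 (backspace): buf='LRVDHG' cursor=1
After op 7 (select(2,4) replace("")): buf='LRHG' cursor=2
After op 8 (insert('O')): buf='LROHG' cursor=3
After op 9 (end): buf='LROHG' cursor=5
After op 10 (end): buf='LROHG' cursor=5

Answer: LROHG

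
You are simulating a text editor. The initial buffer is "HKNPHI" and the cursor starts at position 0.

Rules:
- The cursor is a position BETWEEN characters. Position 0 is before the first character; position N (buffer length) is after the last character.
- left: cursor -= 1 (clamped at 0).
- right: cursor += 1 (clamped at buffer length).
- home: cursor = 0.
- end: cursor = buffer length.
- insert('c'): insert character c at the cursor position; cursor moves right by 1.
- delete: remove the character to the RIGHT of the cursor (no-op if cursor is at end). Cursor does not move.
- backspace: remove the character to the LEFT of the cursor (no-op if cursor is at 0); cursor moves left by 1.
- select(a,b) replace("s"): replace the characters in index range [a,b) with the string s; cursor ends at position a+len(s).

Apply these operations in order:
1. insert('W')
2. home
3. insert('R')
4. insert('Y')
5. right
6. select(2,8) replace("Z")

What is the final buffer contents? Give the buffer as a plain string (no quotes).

Answer: RYZI

Derivation:
After op 1 (insert('W')): buf='WHKNPHI' cursor=1
After op 2 (home): buf='WHKNPHI' cursor=0
After op 3 (insert('R')): buf='RWHKNPHI' cursor=1
After op 4 (insert('Y')): buf='RYWHKNPHI' cursor=2
After op 5 (right): buf='RYWHKNPHI' cursor=3
After op 6 (select(2,8) replace("Z")): buf='RYZI' cursor=3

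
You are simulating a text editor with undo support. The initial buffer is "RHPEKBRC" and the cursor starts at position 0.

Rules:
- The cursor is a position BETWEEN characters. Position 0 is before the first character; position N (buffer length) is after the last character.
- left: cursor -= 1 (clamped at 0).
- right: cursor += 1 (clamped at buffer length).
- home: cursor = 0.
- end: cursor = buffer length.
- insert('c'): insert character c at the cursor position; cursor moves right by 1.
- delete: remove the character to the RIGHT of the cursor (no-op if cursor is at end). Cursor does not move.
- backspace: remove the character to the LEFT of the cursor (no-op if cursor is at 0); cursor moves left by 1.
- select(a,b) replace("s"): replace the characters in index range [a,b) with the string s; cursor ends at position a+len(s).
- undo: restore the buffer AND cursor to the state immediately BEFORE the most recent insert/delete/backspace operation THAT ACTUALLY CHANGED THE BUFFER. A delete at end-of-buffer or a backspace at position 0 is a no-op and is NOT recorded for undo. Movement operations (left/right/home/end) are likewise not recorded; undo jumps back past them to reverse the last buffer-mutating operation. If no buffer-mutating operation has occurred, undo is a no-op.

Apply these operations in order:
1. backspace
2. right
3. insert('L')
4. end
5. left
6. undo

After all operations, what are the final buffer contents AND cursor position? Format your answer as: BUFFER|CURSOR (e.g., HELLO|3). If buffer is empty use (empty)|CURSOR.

After op 1 (backspace): buf='RHPEKBRC' cursor=0
After op 2 (right): buf='RHPEKBRC' cursor=1
After op 3 (insert('L')): buf='RLHPEKBRC' cursor=2
After op 4 (end): buf='RLHPEKBRC' cursor=9
After op 5 (left): buf='RLHPEKBRC' cursor=8
After op 6 (undo): buf='RHPEKBRC' cursor=1

Answer: RHPEKBRC|1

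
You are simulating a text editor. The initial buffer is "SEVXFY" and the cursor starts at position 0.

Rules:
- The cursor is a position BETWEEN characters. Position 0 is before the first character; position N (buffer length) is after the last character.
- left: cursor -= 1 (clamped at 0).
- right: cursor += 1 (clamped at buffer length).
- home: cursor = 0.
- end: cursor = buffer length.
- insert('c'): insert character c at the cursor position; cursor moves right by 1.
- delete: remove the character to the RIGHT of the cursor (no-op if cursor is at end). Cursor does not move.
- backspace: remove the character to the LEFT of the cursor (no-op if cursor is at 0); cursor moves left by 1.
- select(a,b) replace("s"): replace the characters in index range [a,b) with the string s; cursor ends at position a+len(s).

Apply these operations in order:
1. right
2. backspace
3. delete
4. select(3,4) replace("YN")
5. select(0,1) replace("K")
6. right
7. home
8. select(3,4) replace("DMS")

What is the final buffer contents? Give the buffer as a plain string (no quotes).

After op 1 (right): buf='SEVXFY' cursor=1
After op 2 (backspace): buf='EVXFY' cursor=0
After op 3 (delete): buf='VXFY' cursor=0
After op 4 (select(3,4) replace("YN")): buf='VXFYN' cursor=5
After op 5 (select(0,1) replace("K")): buf='KXFYN' cursor=1
After op 6 (right): buf='KXFYN' cursor=2
After op 7 (home): buf='KXFYN' cursor=0
After op 8 (select(3,4) replace("DMS")): buf='KXFDMSN' cursor=6

Answer: KXFDMSN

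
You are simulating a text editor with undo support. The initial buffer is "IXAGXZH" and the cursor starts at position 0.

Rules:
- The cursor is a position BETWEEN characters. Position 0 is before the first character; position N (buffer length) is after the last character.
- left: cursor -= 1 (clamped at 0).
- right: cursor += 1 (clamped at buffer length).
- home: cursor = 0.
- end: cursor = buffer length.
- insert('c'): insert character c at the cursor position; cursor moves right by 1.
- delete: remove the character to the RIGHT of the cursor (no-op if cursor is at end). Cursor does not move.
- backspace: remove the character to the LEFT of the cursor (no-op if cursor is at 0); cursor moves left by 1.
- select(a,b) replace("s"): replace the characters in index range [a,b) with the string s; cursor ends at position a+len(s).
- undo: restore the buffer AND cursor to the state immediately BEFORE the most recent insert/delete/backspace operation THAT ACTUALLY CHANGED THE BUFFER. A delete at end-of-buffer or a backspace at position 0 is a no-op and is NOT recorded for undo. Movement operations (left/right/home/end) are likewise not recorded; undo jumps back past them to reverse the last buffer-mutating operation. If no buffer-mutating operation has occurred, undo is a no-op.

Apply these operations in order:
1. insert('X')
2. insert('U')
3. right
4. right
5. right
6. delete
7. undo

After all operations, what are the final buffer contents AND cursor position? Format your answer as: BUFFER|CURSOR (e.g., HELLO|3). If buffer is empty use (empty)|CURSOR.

Answer: XUIXAGXZH|5

Derivation:
After op 1 (insert('X')): buf='XIXAGXZH' cursor=1
After op 2 (insert('U')): buf='XUIXAGXZH' cursor=2
After op 3 (right): buf='XUIXAGXZH' cursor=3
After op 4 (right): buf='XUIXAGXZH' cursor=4
After op 5 (right): buf='XUIXAGXZH' cursor=5
After op 6 (delete): buf='XUIXAXZH' cursor=5
After op 7 (undo): buf='XUIXAGXZH' cursor=5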